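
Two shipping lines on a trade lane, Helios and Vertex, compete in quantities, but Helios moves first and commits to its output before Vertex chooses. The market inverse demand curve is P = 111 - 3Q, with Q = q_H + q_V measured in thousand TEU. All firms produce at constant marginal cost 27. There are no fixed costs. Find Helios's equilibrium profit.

294

Solve by backward induction. Given q_H, the follower Vertex maximises π_V = (111 - 3q_H - 3q_V)q_V - 27q_V.
Setting the follower's marginal profit to zero, 84 - 3q_H - 6q_V = 0, i.e. q_V = (84 - 3q_H)/6.
Helios substitutes q_V(q_H) into its own profit: π_H = q_H(111 - 3q_H - (84 - 3q_H)/2) - 27q_H = (69 - (3/2)q_H)q_H - 27q_H.
The leader's first-order condition 42 - 3q_H = 0 yields q_H = 14.
Then q_V = (84 - 3·14)/6 = 7.
Price P = 111 - 3·21 = 48.
Helios's profit: (48 - 27)·14 = 294.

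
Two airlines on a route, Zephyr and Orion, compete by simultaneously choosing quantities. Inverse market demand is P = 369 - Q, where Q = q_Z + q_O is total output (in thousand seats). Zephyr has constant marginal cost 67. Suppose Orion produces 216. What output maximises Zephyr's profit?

With the rival's output fixed at 216, Zephyr's profit is π_Z = (369 - 216 - q_Z)q_Z - (67q_Z) = (153 - q_Z)q_Z - (67q_Z).
∂π_Z/∂q_Z = 86 - 2q_Z = 0, so q_Z = 43.

43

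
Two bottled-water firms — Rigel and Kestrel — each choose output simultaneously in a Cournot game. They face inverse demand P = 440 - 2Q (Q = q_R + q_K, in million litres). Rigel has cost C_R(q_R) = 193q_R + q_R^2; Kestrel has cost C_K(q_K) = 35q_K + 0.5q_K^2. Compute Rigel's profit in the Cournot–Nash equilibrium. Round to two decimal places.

Rigel's profit: π_R = (440 - 2Q)q_R - (193q_R + q_R²). Setting ∂π_R/∂q_R = 0: 247 - 6q_R - 2(q_K) = 0.
Kestrel's profit: π_K = (440 - 2Q)q_K - (35q_K + (1/2)q_K²). Setting ∂π_K/∂q_K = 0: 405 - 5q_K - 2(q_R) = 0.
Best responses: q_R = (247 - 2q_K)/6, q_K = (405 - 2q_R)/5.
Substituting one into the other gives q_R = 425/26 and q_K = 968/13.
Price P = 440 - 2·90.8077 = 258.3846.
Rigel's profit: 258.3846·(425/26) - 193·(425/26) - (425/26)² = 801.5902.

801.59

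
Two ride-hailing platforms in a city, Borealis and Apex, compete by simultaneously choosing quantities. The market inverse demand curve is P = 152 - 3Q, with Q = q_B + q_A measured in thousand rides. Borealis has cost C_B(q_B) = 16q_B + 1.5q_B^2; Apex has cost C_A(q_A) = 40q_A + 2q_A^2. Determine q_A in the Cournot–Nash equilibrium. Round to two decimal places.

Borealis's profit: π_B = (152 - 3Q)q_B - (16q_B + (3/2)q_B²). Setting ∂π_B/∂q_B = 0: 136 - 9q_B - 3(q_A) = 0.
Apex's profit: π_A = (152 - 3Q)q_A - (40q_A + 2q_A²). Setting ∂π_A/∂q_A = 0: 112 - 10q_A - 3(q_B) = 0.
So q_B = (136 - 3q_A)/9 and q_A = (112 - 3q_B)/10.
Solving the pair: q_B = 1024/81, q_A = 200/27.

7.41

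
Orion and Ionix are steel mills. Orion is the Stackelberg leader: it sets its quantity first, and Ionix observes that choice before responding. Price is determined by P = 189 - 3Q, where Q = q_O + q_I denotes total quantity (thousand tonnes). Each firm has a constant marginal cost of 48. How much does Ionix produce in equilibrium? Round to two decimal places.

11.75

The follower Ionix best-responds to any q_O: π_I = (189 - 3Q)q_I - 48q_I.
∂π_I/∂q_I = 141 - 3q_O - 6q_I = 0 gives the reaction function q_I = (141 - 3q_O)/6.
The leader anticipates this reaction. Substituting into P = 189 - 3Q gives P = 237/2 - (3/2)q_O, so π_O = (237/2 - (3/2)q_O)q_O - 48q_O.
Maximising: ∂π_O/∂q_O = 141/2 - 3q_O = 0, giving q_O = 47/2.
Then q_I = (141 - 3·(47/2))/6 = 47/4.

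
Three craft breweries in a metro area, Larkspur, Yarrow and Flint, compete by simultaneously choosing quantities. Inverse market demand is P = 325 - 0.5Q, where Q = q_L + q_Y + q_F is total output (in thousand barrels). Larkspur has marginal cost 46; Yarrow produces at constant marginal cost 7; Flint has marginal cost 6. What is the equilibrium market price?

Larkspur's profit: π_L = (325 - 0.5Q)q_L - (46q_L). Setting ∂π_L/∂q_L = 0: 279 - q_L - (1/2)(q_Y + q_F) = 0.
Yarrow's first-order condition: 318 - q_Y - (1/2)(q_L + q_F) = 0.
Flint's profit: π_F = (325 - 0.5Q)q_F - (6q_F). Setting ∂π_F/∂q_F = 0: 319 - q_F - (1/2)(q_L + q_Y) = 0.
Summing all 3 equations gives 916 − 2Q = 0, hence Q = 458.
Back-substituting: q_L = (279 − 229)/(1/2) = 100, q_Y = (318 − 229)/(1/2) = 178, q_F = (319 − 229)/(1/2) = 180.
Total output Q = 458, so price P = 325 - (1/2)·458 = 96.

96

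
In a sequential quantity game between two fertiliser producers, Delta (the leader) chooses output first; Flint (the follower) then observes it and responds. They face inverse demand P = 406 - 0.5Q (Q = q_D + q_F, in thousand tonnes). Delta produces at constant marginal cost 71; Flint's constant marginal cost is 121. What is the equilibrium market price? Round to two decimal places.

The follower Flint best-responds to any q_D: π_F = (406 - 0.5Q)q_F - 121q_F.
Setting the follower's marginal profit to zero, 285 - (1/2)q_D - q_F = 0, i.e. q_F = (285 - (1/2)q_D).
The leader anticipates this reaction. Substituting into P = 406 - 0.5Q gives P = 527/2 - (1/4)q_D, so π_D = (527/2 - (1/4)q_D)q_D - 71q_D.
Leader FOC: 385/2 - (1/2)q_D = 0, so q_D = 385.
Then q_F = (285 - (1/2)·385) = 185/2.
Total output Q = 955/2, so price P = 406 - (1/2)·(955/2) = 669/4.

167.25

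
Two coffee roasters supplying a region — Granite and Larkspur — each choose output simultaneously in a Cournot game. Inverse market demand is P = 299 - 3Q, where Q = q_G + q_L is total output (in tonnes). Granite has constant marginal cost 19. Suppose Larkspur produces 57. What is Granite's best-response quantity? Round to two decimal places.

With the rival's output fixed at 57, Granite's profit is π_G = (299 - 3·57 - 3q_G)q_G - (19q_G) = (128 - 3q_G)q_G - (19q_G).
∂π_G/∂q_G = 109 - 6q_G = 0, so q_G = 109/6.

18.17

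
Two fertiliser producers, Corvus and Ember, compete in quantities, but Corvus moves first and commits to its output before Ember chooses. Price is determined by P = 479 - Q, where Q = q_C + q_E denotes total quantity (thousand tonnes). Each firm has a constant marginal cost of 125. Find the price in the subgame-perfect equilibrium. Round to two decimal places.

Solve by backward induction. Given q_C, the follower Ember maximises π_E = (479 - q_C - q_E)q_E - 125q_E.
Setting the follower's marginal profit to zero, 354 - q_C - 2q_E = 0, i.e. q_E = (354 - q_C)/2.
Corvus substitutes q_E(q_C) into its own profit: π_C = q_C(479 - q_C - (354 - q_C)/2) - 125q_C = (302 - (1/2)q_C)q_C - 125q_C.
Maximising: ∂π_C/∂q_C = 177 - q_C = 0, giving q_C = 177.
Then q_E = (354 - 177)/2 = 177/2.
Total output Q = 531/2, so price P = 479 - 531/2 = 427/2.

213.50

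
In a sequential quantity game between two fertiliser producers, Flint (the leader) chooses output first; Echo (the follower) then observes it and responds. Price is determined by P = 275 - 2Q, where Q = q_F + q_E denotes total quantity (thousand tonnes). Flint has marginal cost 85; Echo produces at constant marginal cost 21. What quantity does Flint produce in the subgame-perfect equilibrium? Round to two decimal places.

31.50

Solve by backward induction. Given q_F, the follower Echo maximises π_E = (275 - 2q_F - 2q_E)q_E - 21q_E.
Setting the follower's marginal profit to zero, 254 - 2q_F - 4q_E = 0, i.e. q_E = (254 - 2q_F)/4.
Flint substitutes q_E(q_F) into its own profit: π_F = q_F(275 - 2q_F - (254 - 2q_F)/2) - 85q_F = (148 - q_F)q_F - 85q_F.
Leader FOC: 63 - 2q_F = 0, so q_F = 63/2.
Then q_E = (254 - 2·(63/2))/4 = 191/4.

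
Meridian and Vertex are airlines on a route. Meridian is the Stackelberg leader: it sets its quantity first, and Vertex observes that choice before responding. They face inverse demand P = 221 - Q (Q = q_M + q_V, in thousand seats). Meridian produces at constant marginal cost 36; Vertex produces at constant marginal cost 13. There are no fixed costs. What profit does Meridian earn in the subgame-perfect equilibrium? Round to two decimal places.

The follower Vertex best-responds to any q_M: π_V = (221 - Q)q_V - 13q_V.
Follower FOC: 208 - q_M - 2q_V = 0, so q_V(q_M) = (208 - q_M)/2.
Meridian substitutes q_V(q_M) into its own profit: π_M = q_M(221 - q_M - (208 - q_M)/2) - 36q_M = (117 - (1/2)q_M)q_M - 36q_M.
Leader FOC: 81 - q_M = 0, so q_M = 81.
Then q_V = (208 - 81)/2 = 127/2.
Price P = 221 - 289/2 = 153/2.
Meridian's profit: (153/2 - 36)·81 = 3280.5000.

3280.50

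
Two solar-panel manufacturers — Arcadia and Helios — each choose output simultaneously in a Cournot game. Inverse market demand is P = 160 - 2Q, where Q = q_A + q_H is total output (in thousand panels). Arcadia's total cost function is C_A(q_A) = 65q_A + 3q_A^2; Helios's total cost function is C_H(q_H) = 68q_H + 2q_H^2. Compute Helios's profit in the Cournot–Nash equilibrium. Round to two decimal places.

369.04

Arcadia's profit: π_A = (160 - 2Q)q_A - (65q_A + 3q_A²). Setting ∂π_A/∂q_A = 0: 95 - 10q_A - 2(q_H) = 0.
Helios's profit: π_H = (160 - 2Q)q_H - (68q_H + 2q_H²). Setting ∂π_H/∂q_H = 0: 92 - 8q_H - 2(q_A) = 0.
So q_A = (95 - 2q_H)/10 and q_H = (92 - 2q_A)/8.
Solving the pair: q_A = 144/19, q_H = 365/38.
Price P = 160 - 2·(653/38) = 125.6316.
Helios's profit: 125.6316·(365/38) - 68·(365/38) - 2(365/38)² = 369.0443.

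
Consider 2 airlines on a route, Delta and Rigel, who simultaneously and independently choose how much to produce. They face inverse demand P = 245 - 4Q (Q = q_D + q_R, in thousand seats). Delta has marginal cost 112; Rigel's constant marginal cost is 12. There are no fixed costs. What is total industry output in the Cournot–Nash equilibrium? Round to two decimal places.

Delta's profit: π_D = (245 - 4Q)q_D - (112q_D). Setting ∂π_D/∂q_D = 0: 133 - 8q_D - 4(q_R) = 0.
Rigel's first-order condition: 233 - 8q_R - 4(q_D) = 0.
Rearranging gives the reaction functions q_D = (133 - 4q_R)/8 and q_R = (233 - 4q_D)/8.
Solving the pair: q_D = 11/4, q_R = 111/4.
Total output Q = 11/4 + 111/4 = 61/2.

30.50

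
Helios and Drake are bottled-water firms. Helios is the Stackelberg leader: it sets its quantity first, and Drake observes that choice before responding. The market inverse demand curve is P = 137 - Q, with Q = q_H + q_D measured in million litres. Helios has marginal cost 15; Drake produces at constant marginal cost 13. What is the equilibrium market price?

Solve by backward induction. Given q_H, the follower Drake maximises π_D = (137 - q_H - q_D)q_D - 13q_D.
∂π_D/∂q_D = 124 - q_H - 2q_D = 0 gives the reaction function q_D = (124 - q_H)/2.
The leader anticipates this reaction. Substituting into P = 137 - Q gives P = 75 - (1/2)q_H, so π_H = (75 - (1/2)q_H)q_H - 15q_H.
The leader's first-order condition 60 - q_H = 0 yields q_H = 60.
Then q_D = (124 - 60)/2 = 32.
Total output Q = 92, so price P = 137 - 92 = 45.

45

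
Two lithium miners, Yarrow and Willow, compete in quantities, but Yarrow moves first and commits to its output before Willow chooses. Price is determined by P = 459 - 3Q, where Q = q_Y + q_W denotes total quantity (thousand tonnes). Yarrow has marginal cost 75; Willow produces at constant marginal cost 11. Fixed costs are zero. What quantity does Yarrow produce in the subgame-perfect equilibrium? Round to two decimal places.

The follower Willow best-responds to any q_Y: π_W = (459 - 3Q)q_W - 11q_W.
Follower FOC: 448 - 3q_Y - 6q_W = 0, so q_W(q_Y) = (448 - 3q_Y)/6.
Yarrow substitutes q_W(q_Y) into its own profit: π_Y = q_Y(459 - 3q_Y - (448 - 3q_Y)/2) - 75q_Y = (235 - (3/2)q_Y)q_Y - 75q_Y.
Maximising: ∂π_Y/∂q_Y = 160 - 3q_Y = 0, giving q_Y = 160/3.
Then q_W = (448 - 3·(160/3))/6 = 48.

53.33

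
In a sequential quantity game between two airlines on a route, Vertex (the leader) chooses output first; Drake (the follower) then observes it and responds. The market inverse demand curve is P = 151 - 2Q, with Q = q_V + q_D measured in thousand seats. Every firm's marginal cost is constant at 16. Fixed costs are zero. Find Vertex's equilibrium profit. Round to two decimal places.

1139.06

The follower Drake best-responds to any q_V: π_D = (151 - 2Q)q_D - 16q_D.
Follower FOC: 135 - 2q_V - 4q_D = 0, so q_D(q_V) = (135 - 2q_V)/4.
The leader anticipates this reaction. Substituting into P = 151 - 2Q gives P = 167/2 - q_V, so π_V = (167/2 - q_V)q_V - 16q_V.
The leader's first-order condition 135/2 - 2q_V = 0 yields q_V = 135/4.
Then q_D = (135 - 2·(135/4))/4 = 135/8.
Price P = 151 - 2·(405/8) = 199/4.
Vertex's profit: (199/4 - 16)·(135/4) = 1139.0625.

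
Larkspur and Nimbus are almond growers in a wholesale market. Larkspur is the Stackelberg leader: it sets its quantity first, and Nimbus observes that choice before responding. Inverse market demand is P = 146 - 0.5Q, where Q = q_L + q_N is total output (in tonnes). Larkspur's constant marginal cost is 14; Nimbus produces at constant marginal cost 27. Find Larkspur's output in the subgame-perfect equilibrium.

145

The follower Nimbus best-responds to any q_L: π_N = (146 - 0.5Q)q_N - 27q_N.
Follower FOC: 119 - (1/2)q_L - q_N = 0, so q_N(q_L) = (119 - (1/2)q_L).
Larkspur substitutes q_N(q_L) into its own profit: π_L = q_L(146 - (1/2)q_L - (119 - (1/2)q_L)/2) - 14q_L = (173/2 - (1/4)q_L)q_L - 14q_L.
The leader's first-order condition 145/2 - (1/2)q_L = 0 yields q_L = 145.
Then q_N = (119 - (1/2)·145) = 93/2.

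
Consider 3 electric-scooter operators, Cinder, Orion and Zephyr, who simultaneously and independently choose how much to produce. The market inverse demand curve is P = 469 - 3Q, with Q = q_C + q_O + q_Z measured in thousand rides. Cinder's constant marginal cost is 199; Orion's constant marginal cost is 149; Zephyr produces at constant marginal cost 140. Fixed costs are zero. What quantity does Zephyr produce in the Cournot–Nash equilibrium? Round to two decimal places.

33.08

Cinder's profit: π_C = (469 - 3Q)q_C - (199q_C). Setting ∂π_C/∂q_C = 0: 270 - 6q_C - 3(q_O + q_Z) = 0.
Orion's profit: π_O = (469 - 3Q)q_O - (149q_O). Setting ∂π_O/∂q_O = 0: 320 - 6q_O - 3(q_C + q_Z) = 0.
Zephyr's profit: π_Z = (469 - 3Q)q_Z - (140q_Z). Setting ∂π_Z/∂q_Z = 0: 329 - 6q_Z - 3(q_C + q_O) = 0.
Summing all 3 equations gives 919 − 12Q = 0, hence Q = 919/12.
Back-substituting: q_C = (270 − 919/4)/3 = 161/12, q_O = (320 − 919/4)/3 = 361/12, q_Z = (329 − 919/4)/3 = 397/12.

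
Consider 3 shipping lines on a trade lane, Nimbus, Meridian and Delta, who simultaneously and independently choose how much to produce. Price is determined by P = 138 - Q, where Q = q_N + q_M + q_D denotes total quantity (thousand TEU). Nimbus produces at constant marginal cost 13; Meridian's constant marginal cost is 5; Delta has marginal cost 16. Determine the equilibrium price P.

43

Nimbus's profit: π_N = (138 - Q)q_N - (13q_N). Setting ∂π_N/∂q_N = 0: 125 - 2q_N - (q_M + q_D) = 0.
Meridian's profit: π_M = (138 - Q)q_M - (5q_M). Setting ∂π_M/∂q_M = 0: 133 - 2q_M - (q_N + q_D) = 0.
Delta's profit: π_D = (138 - Q)q_D - (16q_D). Setting ∂π_D/∂q_D = 0: 122 - 2q_D - (q_N + q_M) = 0.
Summing all 3 equations gives 380 − 4Q = 0, hence Q = 95.
Back-substituting: q_N = (125 − 95) = 30, q_M = (133 − 95) = 38, q_D = (122 − 95) = 27.
Total output Q = 95, so price P = 138 - 95 = 43.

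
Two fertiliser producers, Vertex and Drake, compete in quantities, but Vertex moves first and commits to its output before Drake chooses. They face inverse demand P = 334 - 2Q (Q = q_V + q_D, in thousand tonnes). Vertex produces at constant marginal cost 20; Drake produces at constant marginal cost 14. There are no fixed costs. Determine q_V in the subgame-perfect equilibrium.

Solve by backward induction. Given q_V, the follower Drake maximises π_D = (334 - 2q_V - 2q_D)q_D - 14q_D.
∂π_D/∂q_D = 320 - 2q_V - 4q_D = 0 gives the reaction function q_D = (320 - 2q_V)/4.
The leader anticipates this reaction. Substituting into P = 334 - 2Q gives P = 174 - q_V, so π_V = (174 - q_V)q_V - 20q_V.
Leader FOC: 154 - 2q_V = 0, so q_V = 77.
Then q_D = (320 - 2·77)/4 = 83/2.

77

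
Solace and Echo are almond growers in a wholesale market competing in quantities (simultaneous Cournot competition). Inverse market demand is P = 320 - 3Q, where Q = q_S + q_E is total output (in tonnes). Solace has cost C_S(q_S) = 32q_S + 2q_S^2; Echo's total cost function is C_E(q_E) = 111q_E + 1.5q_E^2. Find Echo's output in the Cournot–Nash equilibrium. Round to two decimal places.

15.14

Solace's profit: π_S = (320 - 3Q)q_S - (32q_S + 2q_S²). Setting ∂π_S/∂q_S = 0: 288 - 10q_S - 3(q_E) = 0.
Echo's profit: π_E = (320 - 3Q)q_E - (111q_E + (3/2)q_E²). Setting ∂π_E/∂q_E = 0: 209 - 9q_E - 3(q_S) = 0.
So q_S = (288 - 3q_E)/10 and q_E = (209 - 3q_S)/9.
Substituting one into the other gives q_S = 655/27 and q_E = 1226/81.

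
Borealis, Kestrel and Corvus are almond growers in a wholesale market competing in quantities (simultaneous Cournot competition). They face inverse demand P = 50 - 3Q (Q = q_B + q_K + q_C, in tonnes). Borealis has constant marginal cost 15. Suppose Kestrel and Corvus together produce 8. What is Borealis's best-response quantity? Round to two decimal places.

With rivals' combined output fixed at 8, Borealis's profit is π_B = (50 - 3·8 - 3q_B)q_B - (15q_B) = (26 - 3q_B)q_B - (15q_B).
∂π_B/∂q_B = 11 - 6q_B = 0, so q_B = 11/6.

1.83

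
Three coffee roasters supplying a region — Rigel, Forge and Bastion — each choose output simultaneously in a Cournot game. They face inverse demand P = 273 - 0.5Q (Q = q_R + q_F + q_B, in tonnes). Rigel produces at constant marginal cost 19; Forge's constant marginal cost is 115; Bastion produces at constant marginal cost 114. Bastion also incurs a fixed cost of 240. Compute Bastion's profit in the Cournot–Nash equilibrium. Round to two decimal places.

288.13

Rigel's profit: π_R = (273 - 0.5Q)q_R - (19q_R). Setting ∂π_R/∂q_R = 0: 254 - q_R - (1/2)(q_F + q_B) = 0.
Forge's first-order condition: 158 - q_F - (1/2)(q_R + q_B) = 0.
Bastion's profit: π_B = (273 - 0.5Q)q_B - (114q_B). Setting ∂π_B/∂q_B = 0: 159 - q_B - (1/2)(q_R + q_F) = 0.
Adding the 3 conditions: 571 − Q − Q = 0, i.e. Q = 571/2.
Back-substituting: q_R = (254 − 571/4)/(1/2) = 445/2, q_F = (158 − 571/4)/(1/2) = 61/2, q_B = (159 − 571/4)/(1/2) = 65/2.
Price P = 273 - (1/2)·(571/2) = 521/4.
Bastion's profit: (521/4 - 114)·(65/2) - 240 = 288.1250.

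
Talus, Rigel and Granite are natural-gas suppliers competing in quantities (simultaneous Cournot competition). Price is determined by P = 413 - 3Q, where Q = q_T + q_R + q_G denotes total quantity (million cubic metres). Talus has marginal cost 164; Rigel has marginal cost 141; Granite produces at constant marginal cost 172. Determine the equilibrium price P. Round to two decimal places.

222.50

Talus's profit: π_T = (413 - 3Q)q_T - (164q_T). Setting ∂π_T/∂q_T = 0: 249 - 6q_T - 3(q_R + q_G) = 0.
Rigel's profit: π_R = (413 - 3Q)q_R - (141q_R). Setting ∂π_R/∂q_R = 0: 272 - 6q_R - 3(q_T + q_G) = 0.
Granite's profit: π_G = (413 - 3Q)q_G - (172q_G). Setting ∂π_G/∂q_G = 0: 241 - 6q_G - 3(q_T + q_R) = 0.
Adding the 3 conditions: 762 − 6Q − 6Q = 0, i.e. Q = 127/2.
Back-substituting: q_T = (249 − 381/2)/3 = 39/2, q_R = (272 − 381/2)/3 = 163/6, q_G = (241 − 381/2)/3 = 101/6.
Total output Q = 127/2, so price P = 413 - 3·(127/2) = 445/2.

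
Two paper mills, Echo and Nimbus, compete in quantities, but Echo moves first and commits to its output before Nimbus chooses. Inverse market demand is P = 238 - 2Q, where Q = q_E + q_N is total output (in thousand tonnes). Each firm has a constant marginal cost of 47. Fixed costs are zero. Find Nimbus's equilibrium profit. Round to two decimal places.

The follower Nimbus best-responds to any q_E: π_N = (238 - 2Q)q_N - 47q_N.
Follower FOC: 191 - 2q_E - 4q_N = 0, so q_N(q_E) = (191 - 2q_E)/4.
Echo substitutes q_N(q_E) into its own profit: π_E = q_E(238 - 2q_E - (191 - 2q_E)/2) - 47q_E = (285/2 - q_E)q_E - 47q_E.
The leader's first-order condition 191/2 - 2q_E = 0 yields q_E = 191/4.
Then q_N = (191 - 2·(191/4))/4 = 191/8.
Price P = 238 - 2·(573/8) = 379/4.
Nimbus's profit: (379/4 - 47)·(191/8) = 1140.0313.

1140.03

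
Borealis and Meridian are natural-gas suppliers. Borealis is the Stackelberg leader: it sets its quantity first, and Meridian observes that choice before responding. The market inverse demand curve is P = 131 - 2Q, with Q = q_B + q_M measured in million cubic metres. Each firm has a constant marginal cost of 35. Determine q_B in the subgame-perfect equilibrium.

The follower Meridian best-responds to any q_B: π_M = (131 - 2Q)q_M - 35q_M.
Follower FOC: 96 - 2q_B - 4q_M = 0, so q_M(q_B) = (96 - 2q_B)/4.
The leader anticipates this reaction. Substituting into P = 131 - 2Q gives P = 83 - q_B, so π_B = (83 - q_B)q_B - 35q_B.
The leader's first-order condition 48 - 2q_B = 0 yields q_B = 24.
Then q_M = (96 - 2·24)/4 = 12.

24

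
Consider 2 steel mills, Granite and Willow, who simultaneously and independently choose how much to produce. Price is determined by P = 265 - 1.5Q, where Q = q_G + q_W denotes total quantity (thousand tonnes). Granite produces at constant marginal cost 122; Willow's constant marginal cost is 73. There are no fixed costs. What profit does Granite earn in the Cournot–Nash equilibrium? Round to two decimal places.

654.52

Granite's profit: π_G = (265 - 1.5Q)q_G - (122q_G). Setting ∂π_G/∂q_G = 0: 143 - 3q_G - (3/2)(q_W) = 0.
Willow's first-order condition: 192 - 3q_W - (3/2)(q_G) = 0.
Best responses: q_G = (143 - (3/2)q_W)/3, q_W = (192 - (3/2)q_G)/3.
Substituting one into the other gives q_G = 188/9 and q_W = 482/9.
Price P = 265 - (3/2)·(670/9) = 460/3.
Granite's profit: (460/3 - 122)·(188/9) = 654.5185.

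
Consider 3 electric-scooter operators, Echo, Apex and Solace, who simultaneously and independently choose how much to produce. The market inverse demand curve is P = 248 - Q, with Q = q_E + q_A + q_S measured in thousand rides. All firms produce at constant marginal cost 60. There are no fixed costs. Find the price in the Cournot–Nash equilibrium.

Each firm earns π_i = (248 - Q)q_i - 60q_i.
First-order condition (treating rivals' output as given): 188 - 2q_i - Σ_{j≠i} q_j = 0.
By symmetry each firm produces the same amount; substituting Σ_{j≠i} q_j = 2q_i yields q_i = 188/4 = 47.
Total output Q = 141, so price P = 248 - 141 = 107.

107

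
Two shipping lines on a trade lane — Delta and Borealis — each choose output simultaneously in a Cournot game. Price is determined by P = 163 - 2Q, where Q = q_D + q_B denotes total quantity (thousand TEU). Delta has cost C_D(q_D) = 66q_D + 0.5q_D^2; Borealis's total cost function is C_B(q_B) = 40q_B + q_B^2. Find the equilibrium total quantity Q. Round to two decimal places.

Delta's profit: π_D = (163 - 2Q)q_D - (66q_D + (1/2)q_D²). Setting ∂π_D/∂q_D = 0: 97 - 5q_D - 2(q_B) = 0.
Borealis's first-order condition: 123 - 6q_B - 2(q_D) = 0.
Rearranging gives the reaction functions q_D = (97 - 2q_B)/5 and q_B = (123 - 2q_D)/6.
Solving the pair: q_D = 168/13, q_B = 421/26.
Total output Q = 168/13 + 421/26 = 757/26.

29.12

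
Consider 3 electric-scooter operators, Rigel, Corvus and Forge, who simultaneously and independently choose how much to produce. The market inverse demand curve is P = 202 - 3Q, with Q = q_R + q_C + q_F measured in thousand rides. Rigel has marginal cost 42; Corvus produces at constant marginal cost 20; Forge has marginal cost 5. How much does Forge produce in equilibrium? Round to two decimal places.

Rigel's profit: π_R = (202 - 3Q)q_R - (42q_R). Setting ∂π_R/∂q_R = 0: 160 - 6q_R - 3(q_C + q_F) = 0.
Corvus's first-order condition: 182 - 6q_C - 3(q_R + q_F) = 0.
Forge's profit: π_F = (202 - 3Q)q_F - (5q_F). Setting ∂π_F/∂q_F = 0: 197 - 6q_F - 3(q_R + q_C) = 0.
Adding the 3 first-order conditions: 539 − 12Q = 0, so Q = 539/12.
Back-substituting: q_R = (160 − 539/4)/3 = 101/12, q_C = (182 − 539/4)/3 = 63/4, q_F = (197 − 539/4)/3 = 83/4.

20.75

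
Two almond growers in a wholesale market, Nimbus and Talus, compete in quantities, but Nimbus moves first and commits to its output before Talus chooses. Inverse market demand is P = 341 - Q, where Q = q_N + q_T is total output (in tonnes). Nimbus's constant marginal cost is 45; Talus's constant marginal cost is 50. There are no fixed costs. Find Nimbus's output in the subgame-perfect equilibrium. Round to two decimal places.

The follower Talus best-responds to any q_N: π_T = (341 - Q)q_T - 50q_T.
Setting the follower's marginal profit to zero, 291 - q_N - 2q_T = 0, i.e. q_T = (291 - q_N)/2.
Nimbus substitutes q_T(q_N) into its own profit: π_N = q_N(341 - q_N - (291 - q_N)/2) - 45q_N = (391/2 - (1/2)q_N)q_N - 45q_N.
Leader FOC: 301/2 - q_N = 0, so q_N = 301/2.
Then q_T = (291 - 301/2)/2 = 281/4.

150.50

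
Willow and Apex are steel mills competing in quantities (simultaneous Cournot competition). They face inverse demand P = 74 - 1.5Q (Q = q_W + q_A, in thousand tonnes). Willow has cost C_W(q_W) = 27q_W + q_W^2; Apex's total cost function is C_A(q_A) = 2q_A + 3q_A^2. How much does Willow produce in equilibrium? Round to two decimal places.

Willow's profit: π_W = (74 - 1.5Q)q_W - (27q_W + q_W²). Setting ∂π_W/∂q_W = 0: 47 - 5q_W - (3/2)(q_A) = 0.
Apex's profit: π_A = (74 - 1.5Q)q_A - (2q_A + 3q_A²). Setting ∂π_A/∂q_A = 0: 72 - 9q_A - (3/2)(q_W) = 0.
Best responses: q_W = (47 - (3/2)q_A)/5, q_A = (72 - (3/2)q_W)/9.
Substituting one into the other gives q_W = 140/19 and q_A = 386/57.

7.37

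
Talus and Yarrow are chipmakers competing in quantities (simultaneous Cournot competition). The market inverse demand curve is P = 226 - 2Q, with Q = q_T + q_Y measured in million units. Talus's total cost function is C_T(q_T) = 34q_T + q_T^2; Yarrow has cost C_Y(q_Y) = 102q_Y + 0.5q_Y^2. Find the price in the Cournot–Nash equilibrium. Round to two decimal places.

Talus's profit: π_T = (226 - 2Q)q_T - (34q_T + q_T²). Setting ∂π_T/∂q_T = 0: 192 - 6q_T - 2(q_Y) = 0.
Yarrow's first-order condition: 124 - 5q_Y - 2(q_T) = 0.
Rearranging gives the reaction functions q_T = (192 - 2q_Y)/6 and q_Y = (124 - 2q_T)/5.
Solving the pair: q_T = 356/13, q_Y = 180/13.
Total output Q = 536/13, so price P = 226 - 2·(536/13) = 1866/13.

143.54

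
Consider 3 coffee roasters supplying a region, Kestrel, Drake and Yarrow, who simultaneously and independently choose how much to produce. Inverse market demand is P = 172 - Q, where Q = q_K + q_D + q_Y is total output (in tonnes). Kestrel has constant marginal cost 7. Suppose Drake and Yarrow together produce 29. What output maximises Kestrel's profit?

68

With rivals' combined output fixed at 29, Kestrel's profit is π_K = (172 - 29 - q_K)q_K - (7q_K) = (143 - q_K)q_K - (7q_K).
∂π_K/∂q_K = 136 - 2q_K = 0, so q_K = 68.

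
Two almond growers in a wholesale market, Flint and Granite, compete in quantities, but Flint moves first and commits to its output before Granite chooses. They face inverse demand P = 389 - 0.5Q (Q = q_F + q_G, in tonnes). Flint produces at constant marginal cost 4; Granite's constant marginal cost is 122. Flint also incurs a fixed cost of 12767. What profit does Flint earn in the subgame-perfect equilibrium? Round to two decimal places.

The follower Granite best-responds to any q_F: π_G = (389 - 0.5Q)q_G - 122q_G.
∂π_G/∂q_G = 267 - (1/2)q_F - q_G = 0 gives the reaction function q_G = (267 - (1/2)q_F).
Flint substitutes q_G(q_F) into its own profit: π_F = q_F(389 - (1/2)q_F - (267 - (1/2)q_F)/2) - 4q_F = (511/2 - (1/4)q_F)q_F - 4q_F.
Maximising: ∂π_F/∂q_F = 503/2 - (1/2)q_F = 0, giving q_F = 503.
Then q_G = (267 - (1/2)·503) = 31/2.
Price P = 389 - (1/2)·(1037/2) = 519/4.
Flint's profit: (519/4 - 4)·503 - 12767 = 50485.2500.

50485.25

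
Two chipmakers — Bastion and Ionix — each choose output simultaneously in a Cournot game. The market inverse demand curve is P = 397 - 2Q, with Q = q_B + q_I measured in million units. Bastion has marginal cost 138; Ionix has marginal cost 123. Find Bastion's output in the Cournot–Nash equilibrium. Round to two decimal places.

Bastion's profit: π_B = (397 - 2Q)q_B - (138q_B). Setting ∂π_B/∂q_B = 0: 259 - 4q_B - 2(q_I) = 0.
Ionix's first-order condition: 274 - 4q_I - 2(q_B) = 0.
Rearranging gives the reaction functions q_B = (259 - 2q_I)/4 and q_I = (274 - 2q_B)/4.
Substituting one into the other gives q_B = 122/3 and q_I = 289/6.

40.67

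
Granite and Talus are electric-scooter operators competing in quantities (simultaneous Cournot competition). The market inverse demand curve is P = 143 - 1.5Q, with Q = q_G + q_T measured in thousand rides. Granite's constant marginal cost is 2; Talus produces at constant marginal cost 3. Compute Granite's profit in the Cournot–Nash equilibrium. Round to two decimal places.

Granite's profit: π_G = (143 - 1.5Q)q_G - (2q_G). Setting ∂π_G/∂q_G = 0: 141 - 3q_G - (3/2)(q_T) = 0.
Talus's profit: π_T = (143 - 1.5Q)q_T - (3q_T). Setting ∂π_T/∂q_T = 0: 140 - 3q_T - (3/2)(q_G) = 0.
Best responses: q_G = (141 - (3/2)q_T)/3, q_T = (140 - (3/2)q_G)/3.
Solving the pair: q_G = 284/9, q_T = 278/9.
Price P = 143 - (3/2)·(562/9) = 148/3.
Granite's profit: (148/3 - 2)·(284/9) = 1493.6296.

1493.63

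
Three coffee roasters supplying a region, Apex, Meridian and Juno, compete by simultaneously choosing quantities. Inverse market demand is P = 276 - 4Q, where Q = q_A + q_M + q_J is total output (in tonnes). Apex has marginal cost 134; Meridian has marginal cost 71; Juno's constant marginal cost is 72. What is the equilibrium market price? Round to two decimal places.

Apex's profit: π_A = (276 - 4Q)q_A - (134q_A). Setting ∂π_A/∂q_A = 0: 142 - 8q_A - 4(q_M + q_J) = 0.
Meridian's first-order condition: 205 - 8q_M - 4(q_A + q_J) = 0.
Juno's first-order condition: 204 - 8q_J - 4(q_A + q_M) = 0.
Adding the 3 first-order conditions: 551 − 16Q = 0, so Q = 551/16.
Back-substituting: q_A = (142 − 551/4)/4 = 17/16, q_M = (205 − 551/4)/4 = 269/16, q_J = (204 − 551/4)/4 = 265/16.
Total output Q = 551/16, so price P = 276 - 4·(551/16) = 553/4.

138.25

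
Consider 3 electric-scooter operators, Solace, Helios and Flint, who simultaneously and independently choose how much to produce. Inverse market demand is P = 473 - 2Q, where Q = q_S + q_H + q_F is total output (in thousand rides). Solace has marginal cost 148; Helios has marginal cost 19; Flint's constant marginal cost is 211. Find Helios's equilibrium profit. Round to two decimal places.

Solace's profit: π_S = (473 - 2Q)q_S - (148q_S). Setting ∂π_S/∂q_S = 0: 325 - 4q_S - 2(q_H + q_F) = 0.
Helios's profit: π_H = (473 - 2Q)q_H - (19q_H). Setting ∂π_H/∂q_H = 0: 454 - 4q_H - 2(q_S + q_F) = 0.
Flint's first-order condition: 262 - 4q_F - 2(q_S + q_H) = 0.
Adding the 3 conditions: 1041 − 4Q − 4Q = 0, i.e. Q = 1041/8.
Back-substituting: q_S = (325 − 1041/4)/2 = 259/8, q_H = (454 − 1041/4)/2 = 775/8, q_F = (262 − 1041/4)/2 = 7/8.
Price P = 473 - 2·(1041/8) = 851/4.
Helios's profit: (851/4 - 19)·(775/8) = 18769.5313.

18769.53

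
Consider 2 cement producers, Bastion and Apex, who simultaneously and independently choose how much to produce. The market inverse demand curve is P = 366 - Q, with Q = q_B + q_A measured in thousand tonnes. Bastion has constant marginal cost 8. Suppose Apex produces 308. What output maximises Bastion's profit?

25

With the rival's output fixed at 308, Bastion's profit is π_B = (366 - 308 - q_B)q_B - (8q_B) = (58 - q_B)q_B - (8q_B).
∂π_B/∂q_B = 50 - 2q_B = 0, so q_B = 25.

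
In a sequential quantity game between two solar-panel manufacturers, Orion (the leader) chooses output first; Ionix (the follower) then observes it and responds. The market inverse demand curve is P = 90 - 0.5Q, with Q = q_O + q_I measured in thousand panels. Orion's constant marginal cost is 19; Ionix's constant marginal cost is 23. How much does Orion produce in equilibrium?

The follower Ionix best-responds to any q_O: π_I = (90 - 0.5Q)q_I - 23q_I.
∂π_I/∂q_I = 67 - (1/2)q_O - q_I = 0 gives the reaction function q_I = (67 - (1/2)q_O).
The leader anticipates this reaction. Substituting into P = 90 - 0.5Q gives P = 113/2 - (1/4)q_O, so π_O = (113/2 - (1/4)q_O)q_O - 19q_O.
Maximising: ∂π_O/∂q_O = 75/2 - (1/2)q_O = 0, giving q_O = 75.
Then q_I = (67 - (1/2)·75) = 59/2.

75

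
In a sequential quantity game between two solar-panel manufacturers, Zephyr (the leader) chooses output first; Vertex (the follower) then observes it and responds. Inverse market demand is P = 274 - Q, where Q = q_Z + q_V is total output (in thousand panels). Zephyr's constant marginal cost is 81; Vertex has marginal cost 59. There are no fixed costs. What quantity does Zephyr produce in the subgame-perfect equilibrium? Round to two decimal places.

The follower Vertex best-responds to any q_Z: π_V = (274 - Q)q_V - 59q_V.
Setting the follower's marginal profit to zero, 215 - q_Z - 2q_V = 0, i.e. q_V = (215 - q_Z)/2.
Zephyr substitutes q_V(q_Z) into its own profit: π_Z = q_Z(274 - q_Z - (215 - q_Z)/2) - 81q_Z = (333/2 - (1/2)q_Z)q_Z - 81q_Z.
Leader FOC: 171/2 - q_Z = 0, so q_Z = 171/2.
Then q_V = (215 - 171/2)/2 = 259/4.

85.50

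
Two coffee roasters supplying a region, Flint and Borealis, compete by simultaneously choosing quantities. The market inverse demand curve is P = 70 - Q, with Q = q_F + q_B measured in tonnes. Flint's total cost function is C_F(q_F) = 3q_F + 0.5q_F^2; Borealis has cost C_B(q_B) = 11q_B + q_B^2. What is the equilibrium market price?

41

Flint's profit: π_F = (70 - Q)q_F - (3q_F + (1/2)q_F²). Setting ∂π_F/∂q_F = 0: 67 - 3q_F - (q_B) = 0.
Borealis's profit: π_B = (70 - Q)q_B - (11q_B + q_B²). Setting ∂π_B/∂q_B = 0: 59 - 4q_B - (q_F) = 0.
Rearranging gives the reaction functions q_F = (67 - q_B)/3 and q_B = (59 - q_F)/4.
Solving the pair: q_F = 19, q_B = 10.
Total output Q = 29, so price P = 70 - 29 = 41.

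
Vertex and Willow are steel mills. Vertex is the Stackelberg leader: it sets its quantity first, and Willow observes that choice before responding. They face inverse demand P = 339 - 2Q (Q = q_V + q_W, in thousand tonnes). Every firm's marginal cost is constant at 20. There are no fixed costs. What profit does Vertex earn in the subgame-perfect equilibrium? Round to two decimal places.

6360.06

Solve by backward induction. Given q_V, the follower Willow maximises π_W = (339 - 2q_V - 2q_W)q_W - 20q_W.
Follower FOC: 319 - 2q_V - 4q_W = 0, so q_W(q_V) = (319 - 2q_V)/4.
Vertex substitutes q_W(q_V) into its own profit: π_V = q_V(339 - 2q_V - (319 - 2q_V)/2) - 20q_V = (359/2 - q_V)q_V - 20q_V.
The leader's first-order condition 319/2 - 2q_V = 0 yields q_V = 319/4.
Then q_W = (319 - 2·(319/4))/4 = 319/8.
Price P = 339 - 2·(957/8) = 399/4.
Vertex's profit: (399/4 - 20)·(319/4) = 6360.0625.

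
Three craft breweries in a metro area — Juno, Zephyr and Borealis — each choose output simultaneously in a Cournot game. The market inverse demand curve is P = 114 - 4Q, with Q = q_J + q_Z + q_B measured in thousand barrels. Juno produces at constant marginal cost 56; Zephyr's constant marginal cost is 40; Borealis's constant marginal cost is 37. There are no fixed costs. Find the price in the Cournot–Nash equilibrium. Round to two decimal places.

Juno's profit: π_J = (114 - 4Q)q_J - (56q_J). Setting ∂π_J/∂q_J = 0: 58 - 8q_J - 4(q_Z + q_B) = 0.
Zephyr's first-order condition: 74 - 8q_Z - 4(q_J + q_B) = 0.
Borealis's first-order condition: 77 - 8q_B - 4(q_J + q_Z) = 0.
Summing all 3 equations gives 209 − 16Q = 0, hence Q = 209/16.
Back-substituting: q_J = (58 − 209/4)/4 = 23/16, q_Z = (74 − 209/4)/4 = 87/16, q_B = (77 − 209/4)/4 = 99/16.
Total output Q = 209/16, so price P = 114 - 4·(209/16) = 247/4.

61.75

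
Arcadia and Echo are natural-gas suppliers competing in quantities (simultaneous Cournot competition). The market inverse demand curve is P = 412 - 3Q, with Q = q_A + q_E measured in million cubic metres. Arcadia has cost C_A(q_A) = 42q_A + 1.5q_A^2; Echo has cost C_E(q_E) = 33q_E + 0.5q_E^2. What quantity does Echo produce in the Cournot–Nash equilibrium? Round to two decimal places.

42.61

Arcadia's profit: π_A = (412 - 3Q)q_A - (42q_A + (3/2)q_A²). Setting ∂π_A/∂q_A = 0: 370 - 9q_A - 3(q_E) = 0.
Echo's profit: π_E = (412 - 3Q)q_E - (33q_E + (1/2)q_E²). Setting ∂π_E/∂q_E = 0: 379 - 7q_E - 3(q_A) = 0.
Rearranging gives the reaction functions q_A = (370 - 3q_E)/9 and q_E = (379 - 3q_A)/7.
Solving the pair: q_A = 1453/54, q_E = 767/18.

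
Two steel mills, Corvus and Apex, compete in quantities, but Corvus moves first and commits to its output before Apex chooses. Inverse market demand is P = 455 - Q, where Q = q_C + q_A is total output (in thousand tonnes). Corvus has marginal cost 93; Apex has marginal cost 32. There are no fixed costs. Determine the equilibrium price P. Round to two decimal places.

168.25

The follower Apex best-responds to any q_C: π_A = (455 - Q)q_A - 32q_A.
Setting the follower's marginal profit to zero, 423 - q_C - 2q_A = 0, i.e. q_A = (423 - q_C)/2.
Corvus substitutes q_A(q_C) into its own profit: π_C = q_C(455 - q_C - (423 - q_C)/2) - 93q_C = (487/2 - (1/2)q_C)q_C - 93q_C.
Leader FOC: 301/2 - q_C = 0, so q_C = 301/2.
Then q_A = (423 - 301/2)/2 = 545/4.
Total output Q = 1147/4, so price P = 455 - 1147/4 = 673/4.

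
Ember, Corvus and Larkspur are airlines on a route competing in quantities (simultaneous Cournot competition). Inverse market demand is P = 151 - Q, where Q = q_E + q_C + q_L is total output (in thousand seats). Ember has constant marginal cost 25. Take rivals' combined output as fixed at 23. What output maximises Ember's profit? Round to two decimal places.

With rivals' combined output fixed at 23, Ember's profit is π_E = (151 - 23 - q_E)q_E - (25q_E) = (128 - q_E)q_E - (25q_E).
∂π_E/∂q_E = 103 - 2q_E = 0, so q_E = 103/2.

51.50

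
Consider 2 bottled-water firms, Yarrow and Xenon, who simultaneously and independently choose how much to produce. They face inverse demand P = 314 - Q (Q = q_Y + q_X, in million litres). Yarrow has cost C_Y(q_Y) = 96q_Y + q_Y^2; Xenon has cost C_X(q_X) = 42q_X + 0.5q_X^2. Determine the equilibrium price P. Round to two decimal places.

Yarrow's profit: π_Y = (314 - Q)q_Y - (96q_Y + q_Y²). Setting ∂π_Y/∂q_Y = 0: 218 - 4q_Y - (q_X) = 0.
Xenon's first-order condition: 272 - 3q_X - (q_Y) = 0.
Rearranging gives the reaction functions q_Y = (218 - q_X)/4 and q_X = (272 - q_Y)/3.
Substituting one into the other gives q_Y = 382/11 and q_X = 870/11.
Total output Q = 1252/11, so price P = 314 - 1252/11 = 200.1818.

200.18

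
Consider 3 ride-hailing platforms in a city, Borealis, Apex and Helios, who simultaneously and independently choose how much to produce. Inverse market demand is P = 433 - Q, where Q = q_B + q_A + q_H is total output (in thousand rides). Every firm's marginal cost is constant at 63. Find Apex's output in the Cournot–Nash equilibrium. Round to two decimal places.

A representative firm's profit is π_i = q_i(433 - Q) - 63q_i.
Setting ∂π_i/∂q_i = 0 with rivals' quantities fixed: 370 - 2q_i - Σ_{j≠i} q_j = 0.
By symmetry each firm produces the same amount; substituting Σ_{j≠i} q_j = 2q_i yields q_i = 370/4 = 185/2.

92.50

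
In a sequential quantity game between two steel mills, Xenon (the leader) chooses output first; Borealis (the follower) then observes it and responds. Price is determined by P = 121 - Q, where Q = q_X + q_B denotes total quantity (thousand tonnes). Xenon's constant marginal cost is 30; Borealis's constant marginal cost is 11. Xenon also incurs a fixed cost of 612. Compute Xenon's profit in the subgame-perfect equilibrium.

36

Solve by backward induction. Given q_X, the follower Borealis maximises π_B = (121 - q_X - q_B)q_B - 11q_B.
∂π_B/∂q_B = 110 - q_X - 2q_B = 0 gives the reaction function q_B = (110 - q_X)/2.
Xenon substitutes q_B(q_X) into its own profit: π_X = q_X(121 - q_X - (110 - q_X)/2) - 30q_X = (66 - (1/2)q_X)q_X - 30q_X.
Leader FOC: 36 - q_X = 0, so q_X = 36.
Then q_B = (110 - 36)/2 = 37.
Price P = 121 - 73 = 48.
Xenon's profit: (48 - 30)·36 - 612 = 36.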